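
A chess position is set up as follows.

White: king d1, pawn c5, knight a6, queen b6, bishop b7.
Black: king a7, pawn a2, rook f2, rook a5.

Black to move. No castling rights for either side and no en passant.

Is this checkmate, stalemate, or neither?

Black to move; black king on a7.
In check: yes, from the white queen on b6.
King squares — a6: attacked by Qb6; b6: attacked by Pc5; b7: attacked by Qb6; a8: attacked by Bb7; b8: attacked by Na6.
Legal moves for Black: none.
In check with no legal moves → checkmate.

checkmate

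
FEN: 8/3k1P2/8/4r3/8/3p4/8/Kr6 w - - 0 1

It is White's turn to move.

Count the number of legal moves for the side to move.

2

White to move; king on a1.
In check: yes, from the black rook on b1.
Legal moves: Ka2, Kxb1.
Count: 2.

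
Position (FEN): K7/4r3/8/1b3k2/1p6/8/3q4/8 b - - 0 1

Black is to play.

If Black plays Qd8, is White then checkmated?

After Qd8: white king on a8; in check: yes, from the black queen on d8.
King squares — a7: attacked by Re7; b7: attacked by Re7; b8: attacked by Qd8.
White has no legal moves → checkmate.

yes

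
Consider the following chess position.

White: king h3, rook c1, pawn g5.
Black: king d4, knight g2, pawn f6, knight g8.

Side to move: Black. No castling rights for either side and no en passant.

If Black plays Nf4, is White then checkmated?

After Nf4: white king on h3; in check: yes, from the black knight on f4.
White has 4 legal replies: Kh4, Kg4, Kg3, Kh2.
In check but a legal move exists → not checkmate.

no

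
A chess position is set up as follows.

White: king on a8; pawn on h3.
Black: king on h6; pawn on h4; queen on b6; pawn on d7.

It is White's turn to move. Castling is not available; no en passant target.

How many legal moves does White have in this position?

0

White to move; king on a8.
In check: no.
Legal moves: none.
Count: 0.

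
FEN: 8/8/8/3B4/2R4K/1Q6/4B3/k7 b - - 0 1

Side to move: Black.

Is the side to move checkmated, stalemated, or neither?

stalemate

Black to move; black king on a1.
In check: no.
King squares — b1: attacked by Qb3; a2: attacked by Qb3; b2: attacked by Qb3.
Legal moves for Black: none.
Not in check and no legal moves → stalemate.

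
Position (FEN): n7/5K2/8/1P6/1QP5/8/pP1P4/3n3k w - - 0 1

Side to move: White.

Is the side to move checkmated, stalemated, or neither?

neither

White to move; white king on f7.
In check: no.
Legal moves for White include: Kg8, Kf8, Ke8, Kg7, Ke7, Kg6, Kf6, Ke6, Qf8, Qe7, Qd6, Qc5, Qa5, Qa4, Qc3, Qb3, Qa3, b6, ... (list truncated; more exist).
White has legal moves and is not in check → neither.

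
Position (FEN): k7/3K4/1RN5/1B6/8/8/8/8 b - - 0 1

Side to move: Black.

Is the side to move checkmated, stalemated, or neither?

Black to move; black king on a8.
In check: no.
King squares — a7: attacked by Nc6; b7: attacked by Rb6; b8: attacked by Rb6.
Legal moves for Black: none.
Not in check and no legal moves → stalemate.

stalemate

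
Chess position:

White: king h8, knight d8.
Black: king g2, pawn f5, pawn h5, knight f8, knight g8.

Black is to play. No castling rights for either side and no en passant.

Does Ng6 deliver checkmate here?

no

After Ng6: white king on h8; in check: yes, from the black knight on g6.
White has 3 legal replies: Kxg8, Kh7, Kg7.
In check but a legal move exists → not checkmate.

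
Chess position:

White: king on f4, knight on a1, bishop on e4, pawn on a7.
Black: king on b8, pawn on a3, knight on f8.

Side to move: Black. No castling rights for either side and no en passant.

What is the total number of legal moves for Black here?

Black to move; king on b8.
In check: yes, from the white pawn on a7.
Legal moves: Kc8, Kc7, Kxa7.
Count: 3.

3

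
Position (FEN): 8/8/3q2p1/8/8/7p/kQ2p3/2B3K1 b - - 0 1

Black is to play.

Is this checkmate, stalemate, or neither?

Black to move; black king on a2.
In check: yes, from the white queen on b2.
King squares — a1: attacked by Qb2; b1: attacked by Qb2; b2: attacked by Bc1; a3: attacked by Qb2; b3: attacked by Qb2.
Legal moves for Black: none.
In check with no legal moves → checkmate.

checkmate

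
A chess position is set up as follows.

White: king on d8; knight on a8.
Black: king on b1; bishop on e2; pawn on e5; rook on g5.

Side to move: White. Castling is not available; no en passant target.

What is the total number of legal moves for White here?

7

White to move; king on d8.
In check: no.
Legal moves: Ke8, Kc8, Ke7, Kd7, Kc7, Nc7, Nb6.
Count: 7.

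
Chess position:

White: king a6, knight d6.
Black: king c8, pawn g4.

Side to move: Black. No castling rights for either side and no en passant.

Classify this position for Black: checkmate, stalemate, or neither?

neither

Black to move; black king on c8.
In check: yes, from the white knight on d6.
King squares — b7: attacked by Ka6; c7: available; d7: available; b8: available; d8: available.
Legal moves for Black: Kd8, Kb8, Kd7, Kc7.
Black is in check but has 4 legal moves → neither.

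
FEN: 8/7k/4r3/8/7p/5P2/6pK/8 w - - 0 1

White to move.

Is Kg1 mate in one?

no

After Kg1: black king on h7; in check: no.
Black is not in check, so this cannot be checkmate.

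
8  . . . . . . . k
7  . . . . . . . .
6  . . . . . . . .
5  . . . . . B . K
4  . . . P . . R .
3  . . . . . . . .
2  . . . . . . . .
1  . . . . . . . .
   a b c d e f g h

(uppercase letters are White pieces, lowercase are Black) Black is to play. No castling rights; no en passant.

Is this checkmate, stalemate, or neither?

Black to move; black king on h8.
In check: no.
King squares — g7: attacked by Rg4; h7: attacked by Bf5; g8: attacked by Rg4.
Legal moves for Black: none.
Not in check and no legal moves → stalemate.

stalemate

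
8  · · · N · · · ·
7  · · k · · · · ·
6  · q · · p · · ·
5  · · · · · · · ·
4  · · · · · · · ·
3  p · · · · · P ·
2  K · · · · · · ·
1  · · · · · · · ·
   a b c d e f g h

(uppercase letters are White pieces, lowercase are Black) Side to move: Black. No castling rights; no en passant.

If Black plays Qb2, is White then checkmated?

yes

After Qb2: white king on a2; in check: yes, from the black queen on b2.
King squares — a1: attacked by Qb2; b1: attacked by Qb2; b2: attacked by Pa3; a3: attacked by Qb2; b3: attacked by Qb2.
White has no legal moves → checkmate.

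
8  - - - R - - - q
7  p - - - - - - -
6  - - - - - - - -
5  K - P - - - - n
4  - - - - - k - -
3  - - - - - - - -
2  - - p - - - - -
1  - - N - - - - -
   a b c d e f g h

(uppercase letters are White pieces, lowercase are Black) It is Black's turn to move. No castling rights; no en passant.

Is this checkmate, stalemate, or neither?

Black to move; black king on f4.
In check: no.
Legal moves for Black include: Qg8, Qf8, Qe8, Qxd8+, Qh7, Qg7, Qh6, Qf6, Qe5, Qd4, Qc3+, Qb2, Qa1+, Ng7, Nf6, Ng3, Kg5, Kf5, ... (list truncated; more exist).
Black has legal moves and is not in check → neither.

neither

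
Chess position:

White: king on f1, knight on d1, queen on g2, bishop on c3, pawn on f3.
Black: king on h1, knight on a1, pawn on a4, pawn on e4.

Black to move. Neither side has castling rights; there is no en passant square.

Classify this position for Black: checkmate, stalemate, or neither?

checkmate

Black to move; black king on h1.
In check: yes, from the white queen on g2.
King squares — g1: attacked by Kf1; g2: attacked by Kf1; h2: attacked by Qg2.
Legal moves for Black: none.
In check with no legal moves → checkmate.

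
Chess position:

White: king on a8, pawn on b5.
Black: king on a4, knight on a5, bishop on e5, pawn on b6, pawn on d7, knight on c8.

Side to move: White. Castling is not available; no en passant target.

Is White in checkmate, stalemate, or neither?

stalemate

White to move; white king on a8.
In check: no.
King squares — a7: attacked by Nc8; b7: attacked by Na5; b8: attacked by Be5.
Legal moves for White: none.
Not in check and no legal moves → stalemate.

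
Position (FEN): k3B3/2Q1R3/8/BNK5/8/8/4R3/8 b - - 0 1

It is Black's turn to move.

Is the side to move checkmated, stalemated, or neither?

Black to move; black king on a8.
In check: no.
King squares — a7: attacked by Nb5; b7: attacked by Qc7; b8: attacked by Qc7.
Legal moves for Black: none.
Not in check and no legal moves → stalemate.

stalemate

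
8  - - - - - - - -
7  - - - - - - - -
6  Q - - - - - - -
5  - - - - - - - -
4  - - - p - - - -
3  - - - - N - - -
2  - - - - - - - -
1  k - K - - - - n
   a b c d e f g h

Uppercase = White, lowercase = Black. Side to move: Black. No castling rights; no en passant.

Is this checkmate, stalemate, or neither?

checkmate

Black to move; black king on a1.
In check: yes, from the white queen on a6.
King squares — b1: attacked by Kc1; a2: attacked by Qa6; b2: attacked by Kc1.
Legal moves for Black: none.
In check with no legal moves → checkmate.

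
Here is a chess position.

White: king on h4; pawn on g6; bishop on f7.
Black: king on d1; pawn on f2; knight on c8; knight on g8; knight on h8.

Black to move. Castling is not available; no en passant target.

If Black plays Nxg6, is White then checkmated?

After Nxg6: white king on h4; in check: yes, from the black knight on g6.
White has 6 legal replies: Kh5, Kg5, Kg4, Kh3, Kg3, Bxg6.
In check but a legal move exists → not checkmate.

no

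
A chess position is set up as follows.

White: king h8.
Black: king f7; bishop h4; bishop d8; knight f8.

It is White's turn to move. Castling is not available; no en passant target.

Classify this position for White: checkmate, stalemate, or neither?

White to move; white king on h8.
In check: no.
King squares — g7: attacked by Kf7; h7: attacked by Nf8; g8: attacked by Kf7.
Legal moves for White: none.
Not in check and no legal moves → stalemate.

stalemate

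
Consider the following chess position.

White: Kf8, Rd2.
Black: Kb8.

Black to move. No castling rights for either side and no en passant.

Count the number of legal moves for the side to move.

Black to move; king on b8.
In check: no.
Legal moves: Kc8, Ka8, Kc7, Kb7, Ka7.
Count: 5.

5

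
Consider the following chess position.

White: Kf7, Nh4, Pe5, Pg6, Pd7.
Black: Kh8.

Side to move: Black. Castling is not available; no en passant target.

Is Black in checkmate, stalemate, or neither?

Black to move; black king on h8.
In check: no.
King squares — g7: attacked by Kf7; h7: attacked by Pg6; g8: attacked by Kf7.
Legal moves for Black: none.
Not in check and no legal moves → stalemate.

stalemate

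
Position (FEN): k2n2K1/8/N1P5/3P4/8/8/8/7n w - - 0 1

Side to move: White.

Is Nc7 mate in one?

no

After Nc7: black king on a8; in check: yes, from the white knight on c7.
Black has 2 legal replies: Kb8, Ka7.
In check but a legal move exists → not checkmate.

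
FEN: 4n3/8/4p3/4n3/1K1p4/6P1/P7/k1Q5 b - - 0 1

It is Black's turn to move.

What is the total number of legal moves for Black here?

1

Black to move; king on a1.
In check: yes, from the white queen on c1.
Legal moves: Kxa2.
Count: 1.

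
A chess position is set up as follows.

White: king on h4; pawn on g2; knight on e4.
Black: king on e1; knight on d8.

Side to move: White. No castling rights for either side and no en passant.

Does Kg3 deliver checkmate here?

After Kg3: black king on e1; in check: no.
Black is not in check, so this cannot be checkmate.

no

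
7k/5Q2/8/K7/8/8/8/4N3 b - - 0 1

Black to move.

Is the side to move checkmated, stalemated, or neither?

stalemate

Black to move; black king on h8.
In check: no.
King squares — g7: attacked by Qf7; h7: attacked by Qf7; g8: attacked by Qf7.
Legal moves for Black: none.
Not in check and no legal moves → stalemate.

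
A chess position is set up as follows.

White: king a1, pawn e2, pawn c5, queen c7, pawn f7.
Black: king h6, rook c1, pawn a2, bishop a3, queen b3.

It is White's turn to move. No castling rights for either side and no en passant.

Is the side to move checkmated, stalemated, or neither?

White to move; white king on a1.
In check: yes, from the black rook on c1.
King squares — b1: attacked by Rc1; a2: attacked by Qb3; b2: attacked by Ba3.
Legal moves for White: none.
In check with no legal moves → checkmate.

checkmate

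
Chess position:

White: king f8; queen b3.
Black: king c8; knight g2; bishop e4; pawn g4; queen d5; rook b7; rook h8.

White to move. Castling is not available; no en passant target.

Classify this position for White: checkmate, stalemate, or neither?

checkmate

White to move; white king on f8.
In check: yes, from the black rook on h8.
King squares — e7: attacked by Rb7; f7: attacked by Qd5; g7: attacked by Rb7; e8: attacked by Rh8; g8: attacked by Qd5.
Legal moves for White: none.
In check with no legal moves → checkmate.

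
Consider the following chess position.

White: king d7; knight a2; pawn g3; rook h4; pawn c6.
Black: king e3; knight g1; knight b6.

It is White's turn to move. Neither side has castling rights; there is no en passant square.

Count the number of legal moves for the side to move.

White to move; king on d7.
In check: yes, from the black knight on b6.
Legal moves: Ke8, Kd8, Ke7, Kc7, Ke6, Kd6.
Count: 6.

6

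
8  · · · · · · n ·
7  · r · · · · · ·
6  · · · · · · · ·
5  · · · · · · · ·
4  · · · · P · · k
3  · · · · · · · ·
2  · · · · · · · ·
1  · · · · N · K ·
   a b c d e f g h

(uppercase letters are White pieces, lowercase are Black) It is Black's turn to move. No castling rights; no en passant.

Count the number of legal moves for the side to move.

22

Black to move; king on h4.
In check: no.
Legal moves: Ne7, Nh6, Nf6, Rb8, Rh7, Rg7+, Rf7, Re7, Rd7, Rc7, Ra7, Rb6, Rb5, Rb4, Rb3, Rb2, Rb1, Kh5, Kg5, Kg4, Kh3, Kg3.
Count: 22.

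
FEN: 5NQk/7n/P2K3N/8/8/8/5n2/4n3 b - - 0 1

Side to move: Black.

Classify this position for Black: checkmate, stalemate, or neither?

checkmate

Black to move; black king on h8.
In check: yes, from the white queen on g8.
King squares — g7: attacked by Qg8; h7: own knight; g8: attacked by Nh6.
Legal moves for Black: none.
In check with no legal moves → checkmate.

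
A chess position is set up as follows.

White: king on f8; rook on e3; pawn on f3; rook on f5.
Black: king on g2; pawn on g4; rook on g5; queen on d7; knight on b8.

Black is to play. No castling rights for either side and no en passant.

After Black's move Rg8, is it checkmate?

no

After Rg8: white king on f8; in check: yes, from the black rook on g8.
White has 1 legal reply: Kxg8.
In check but a legal move exists → not checkmate.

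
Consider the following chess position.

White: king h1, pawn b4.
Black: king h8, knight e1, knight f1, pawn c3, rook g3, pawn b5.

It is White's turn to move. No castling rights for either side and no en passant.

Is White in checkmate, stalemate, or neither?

stalemate

White to move; white king on h1.
In check: no.
King squares — g1: attacked by Rg3; g2: attacked by Ne1; h2: attacked by Nf1.
Legal moves for White: none.
Not in check and no legal moves → stalemate.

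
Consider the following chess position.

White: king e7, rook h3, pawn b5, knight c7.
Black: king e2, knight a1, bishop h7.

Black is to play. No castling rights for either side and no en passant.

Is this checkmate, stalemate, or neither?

Black to move; black king on e2.
In check: no.
Legal moves for Black: Bg8, Bg6, Bf5, Be4, Bd3, Bc2, Bb1, Kf2, Kd2, Kf1, Ke1, Kd1, Nb3, Nc2.
Black has 14 legal moves and is not in check → neither.

neither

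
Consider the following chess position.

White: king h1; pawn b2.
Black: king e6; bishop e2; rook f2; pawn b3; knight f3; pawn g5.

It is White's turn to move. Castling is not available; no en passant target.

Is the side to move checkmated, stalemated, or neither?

stalemate

White to move; white king on h1.
In check: no.
King squares — g1: attacked by Nf3; g2: attacked by Rf2; h2: attacked by Rf2.
Legal moves for White: none.
Not in check and no legal moves → stalemate.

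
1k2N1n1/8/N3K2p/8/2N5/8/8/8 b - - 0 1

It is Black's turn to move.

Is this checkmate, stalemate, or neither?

Black to move; black king on b8.
In check: yes, from the white knight on a6.
King squares — a7: available; b7: available; c7: attacked by Na6; a8: available; c8: available.
Legal moves for Black: Kc8, Ka8, Kb7, Ka7.
Black is in check but has 4 legal moves → neither.

neither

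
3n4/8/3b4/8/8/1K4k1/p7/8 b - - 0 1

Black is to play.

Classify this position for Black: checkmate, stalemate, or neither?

neither

Black to move; black king on g3.
In check: no.
Legal moves for Black include: Nf7, Nb7, Ne6, Nc6, Bf8, Bb8, Be7, Bc7, Be5, Bc5, Bf4, Bb4, Ba3, Kh4, Kg4, Kf4, Kh3, Kf3, ... (list truncated; more exist).
Black has legal moves and is not in check → neither.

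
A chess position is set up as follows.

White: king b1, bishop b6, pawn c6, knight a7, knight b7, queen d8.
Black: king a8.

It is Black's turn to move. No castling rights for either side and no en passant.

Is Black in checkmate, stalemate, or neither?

checkmate

Black to move; black king on a8.
In check: yes, from the white queen on d8.
King squares — a7: attacked by Bb6; b7: attacked by Pc6; b8: attacked by Qd8.
Legal moves for Black: none.
In check with no legal moves → checkmate.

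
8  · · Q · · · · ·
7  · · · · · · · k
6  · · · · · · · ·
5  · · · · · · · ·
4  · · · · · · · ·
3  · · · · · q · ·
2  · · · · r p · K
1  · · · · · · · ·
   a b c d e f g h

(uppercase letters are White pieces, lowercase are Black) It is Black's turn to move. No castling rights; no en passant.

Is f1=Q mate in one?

yes

After f1=Q: white king on h2; in check: yes, from the black rook on e2.
King squares — g1: attacked by Qf1; h1: attacked by Qf1; g2: attacked by Qf1; g3: attacked by Qf3; h3: attacked by Qf1.
White has no legal moves → checkmate.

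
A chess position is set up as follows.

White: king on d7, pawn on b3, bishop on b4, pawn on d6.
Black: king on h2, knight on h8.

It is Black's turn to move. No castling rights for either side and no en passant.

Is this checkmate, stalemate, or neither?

Black to move; black king on h2.
In check: no.
Legal moves for Black: Nf7, Ng6, Kh3, Kg3, Kg2, Kh1, Kg1.
Black has 7 legal moves and is not in check → neither.

neither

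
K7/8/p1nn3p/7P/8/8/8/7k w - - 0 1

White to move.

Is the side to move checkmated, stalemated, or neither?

stalemate

White to move; white king on a8.
In check: no.
King squares — a7: attacked by Nc6; b7: attacked by Nd6; b8: attacked by Nc6.
Legal moves for White: none.
Not in check and no legal moves → stalemate.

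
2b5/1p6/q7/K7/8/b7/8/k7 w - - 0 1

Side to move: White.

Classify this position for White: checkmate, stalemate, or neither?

checkmate

White to move; white king on a5.
In check: yes, from the black queen on a6.
King squares — a4: attacked by Qa6; b4: attacked by Ba3; b5: attacked by Qa6; a6: attacked by Pb7; b6: attacked by Qa6.
Legal moves for White: none.
In check with no legal moves → checkmate.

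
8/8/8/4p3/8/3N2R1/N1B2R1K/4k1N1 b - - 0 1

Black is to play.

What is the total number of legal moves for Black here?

Black to move; king on e1.
In check: yes, from the white knight on d3.
Legal moves: none.
Count: 0.

0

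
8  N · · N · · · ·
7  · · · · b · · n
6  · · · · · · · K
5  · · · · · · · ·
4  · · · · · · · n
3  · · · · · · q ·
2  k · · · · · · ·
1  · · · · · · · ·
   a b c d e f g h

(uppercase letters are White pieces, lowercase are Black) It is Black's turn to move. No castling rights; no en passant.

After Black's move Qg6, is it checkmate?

After Qg6: white king on h6; in check: yes, from the black queen on g6.
King squares — g5: attacked by Qg6; h5: attacked by Qg6; g6: attacked by Nh4; g7: attacked by Qg6; h7: attacked by Qg6.
White has no legal moves → checkmate.

yes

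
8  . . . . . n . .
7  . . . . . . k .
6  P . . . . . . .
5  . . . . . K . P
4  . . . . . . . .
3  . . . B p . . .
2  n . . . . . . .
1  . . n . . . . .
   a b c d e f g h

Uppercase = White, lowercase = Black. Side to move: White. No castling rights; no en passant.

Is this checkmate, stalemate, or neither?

White to move; white king on f5.
In check: no.
Legal moves for White: Kg5, Ke5, Kg4, Kf4, Ke4, Bb5, Be4, Bc4, Be2, Bc2, Bf1, Bb1, a7, h6+.
White has 14 legal moves and is not in check → neither.

neither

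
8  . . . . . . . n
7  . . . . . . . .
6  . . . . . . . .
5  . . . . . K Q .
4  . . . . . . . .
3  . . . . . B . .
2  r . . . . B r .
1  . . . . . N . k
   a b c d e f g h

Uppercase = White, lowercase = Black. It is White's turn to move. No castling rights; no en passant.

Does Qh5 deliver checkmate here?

yes

After Qh5: black king on h1; in check: yes, from the white queen on h5.
King squares — g1: attacked by Bf2; g2: own rook; h2: attacked by Nf1.
Black has no legal moves → checkmate.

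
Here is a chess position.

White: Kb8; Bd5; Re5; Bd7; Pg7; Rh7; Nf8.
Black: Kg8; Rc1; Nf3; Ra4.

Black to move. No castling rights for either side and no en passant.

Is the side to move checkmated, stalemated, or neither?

checkmate

Black to move; black king on g8.
In check: yes, from the white bishop on d5.
King squares — f7: attacked by Bd5; g7: attacked by Rh7; h7: attacked by Nf8; f8: attacked by Pg7; h8: attacked by Pg7.
Legal moves for Black: none.
In check with no legal moves → checkmate.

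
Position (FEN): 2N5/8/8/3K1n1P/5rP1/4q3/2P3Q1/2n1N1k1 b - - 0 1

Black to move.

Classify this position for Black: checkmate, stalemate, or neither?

checkmate

Black to move; black king on g1.
In check: yes, from the white queen on g2.
King squares — f1: attacked by Qg2; h1: attacked by Qg2; f2: attacked by Qg2; g2: attacked by Ne1; h2: attacked by Qg2.
Legal moves for Black: none.
In check with no legal moves → checkmate.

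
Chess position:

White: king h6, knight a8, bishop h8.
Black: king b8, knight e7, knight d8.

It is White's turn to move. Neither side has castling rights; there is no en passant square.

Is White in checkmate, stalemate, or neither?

White to move; white king on h6.
In check: no.
Legal moves for White: Bg7, Bf6, Be5+, Bd4, Bc3, Bb2, Ba1, Nc7, Nb6, Kh7, Kg7, Kh5, Kg5.
White has 13 legal moves and is not in check → neither.

neither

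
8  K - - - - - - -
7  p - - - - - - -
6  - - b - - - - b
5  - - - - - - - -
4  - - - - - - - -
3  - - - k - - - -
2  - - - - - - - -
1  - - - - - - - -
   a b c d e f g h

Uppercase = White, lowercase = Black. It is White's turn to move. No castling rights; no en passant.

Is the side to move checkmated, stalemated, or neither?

neither

White to move; white king on a8.
In check: yes, from the black bishop on c6.
Legal moves for White: Kb8, Kxa7.
White is in check but has 2 legal moves → neither.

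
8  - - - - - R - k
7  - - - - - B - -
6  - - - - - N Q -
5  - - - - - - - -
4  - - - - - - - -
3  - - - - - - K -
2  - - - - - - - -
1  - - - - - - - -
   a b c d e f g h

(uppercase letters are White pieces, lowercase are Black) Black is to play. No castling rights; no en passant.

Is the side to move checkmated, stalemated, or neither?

Black to move; black king on h8.
In check: yes, from the white rook on f8.
King squares — g7: attacked by Qg6; h7: attacked by Nf6; g8: attacked by Nf6.
Legal moves for Black: none.
In check with no legal moves → checkmate.

checkmate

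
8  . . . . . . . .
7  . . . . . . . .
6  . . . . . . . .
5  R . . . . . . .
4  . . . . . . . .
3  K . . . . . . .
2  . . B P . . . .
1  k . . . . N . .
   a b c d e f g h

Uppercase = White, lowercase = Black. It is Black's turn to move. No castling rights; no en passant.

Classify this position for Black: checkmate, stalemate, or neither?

stalemate

Black to move; black king on a1.
In check: no.
King squares — b1: attacked by Bc2; a2: attacked by Ka3; b2: attacked by Ka3.
Legal moves for Black: none.
Not in check and no legal moves → stalemate.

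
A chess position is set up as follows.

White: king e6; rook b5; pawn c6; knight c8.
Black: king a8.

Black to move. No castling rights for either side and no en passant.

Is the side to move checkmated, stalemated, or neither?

stalemate

Black to move; black king on a8.
In check: no.
King squares — a7: attacked by Nc8; b7: attacked by Rb5; b8: attacked by Rb5.
Legal moves for Black: none.
Not in check and no legal moves → stalemate.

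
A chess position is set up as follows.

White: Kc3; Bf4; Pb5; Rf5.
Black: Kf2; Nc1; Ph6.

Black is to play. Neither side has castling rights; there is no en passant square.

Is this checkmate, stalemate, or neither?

Black to move; black king on f2.
In check: no.
Legal moves for Black: Kf3, Kg2, Ke2, Kg1, Kf1, Ke1, Nd3, Nb3, Ne2+, Na2+, h5.
Black has 11 legal moves and is not in check → neither.

neither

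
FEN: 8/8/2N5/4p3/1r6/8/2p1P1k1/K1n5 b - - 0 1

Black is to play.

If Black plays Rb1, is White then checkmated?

After Rb1: white king on a1; in check: yes, from the black rook on b1.
King squares — b1: attacked by Pc2; a2: attacked by Nc1; b2: attacked by Rb1.
White has no legal moves → checkmate.

yes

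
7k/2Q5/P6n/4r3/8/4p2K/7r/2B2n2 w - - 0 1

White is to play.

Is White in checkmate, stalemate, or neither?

White to move; white king on h3.
In check: yes, from the black rook on h2.
King squares — g2: attacked by Rh2; h2: attacked by Nf1; g3: attacked by Nf1; g4: attacked by Nh6; h4: attacked by Rh2.
Legal moves for White: none.
In check with no legal moves → checkmate.

checkmate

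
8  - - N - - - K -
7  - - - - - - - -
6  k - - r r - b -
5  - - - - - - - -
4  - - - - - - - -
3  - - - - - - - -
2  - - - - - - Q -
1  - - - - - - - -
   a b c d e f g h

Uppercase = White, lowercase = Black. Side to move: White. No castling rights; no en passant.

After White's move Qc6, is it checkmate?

no

After Qc6: black king on a6; in check: yes, from the white queen on c6.
Black has 2 legal replies: Ka5, Rxc6.
In check but a legal move exists → not checkmate.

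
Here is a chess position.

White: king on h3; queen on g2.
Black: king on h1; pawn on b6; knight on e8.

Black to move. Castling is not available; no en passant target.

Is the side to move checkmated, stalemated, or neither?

Black to move; black king on h1.
In check: yes, from the white queen on g2.
King squares — g1: attacked by Qg2; g2: attacked by Kh3; h2: attacked by Qg2.
Legal moves for Black: none.
In check with no legal moves → checkmate.

checkmate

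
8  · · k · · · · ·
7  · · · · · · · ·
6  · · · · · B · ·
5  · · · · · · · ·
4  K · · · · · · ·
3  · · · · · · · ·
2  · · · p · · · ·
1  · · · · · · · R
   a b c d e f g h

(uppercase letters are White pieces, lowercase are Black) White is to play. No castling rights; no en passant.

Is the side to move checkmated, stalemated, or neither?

White to move; white king on a4.
In check: no.
Legal moves for White include: Bh8, Bd8, Bg7, Be7, Bg5, Be5, Bh4, Bd4, Bc3, Bb2, Ba1, Kb5, Ka5, Kb4, Kb3, Ka3, Rh8+, Rh7, ... (list truncated; more exist).
White has legal moves and is not in check → neither.

neither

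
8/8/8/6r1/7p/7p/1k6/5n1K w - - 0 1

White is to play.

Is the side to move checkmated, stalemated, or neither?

stalemate

White to move; white king on h1.
In check: no.
King squares — g1: attacked by Rg5; g2: attacked by Ph3; h2: attacked by Nf1.
Legal moves for White: none.
Not in check and no legal moves → stalemate.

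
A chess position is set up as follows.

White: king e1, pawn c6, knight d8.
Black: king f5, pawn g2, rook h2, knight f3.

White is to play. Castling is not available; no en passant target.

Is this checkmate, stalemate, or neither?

White to move; white king on e1.
In check: yes, from the black knight on f3.
King squares — d1: available; f1: attacked by Pg2; d2: attacked by Nf3; e2: available; f2: available.
Legal moves for White: Kf2, Ke2, Kd1.
White is in check but has 3 legal moves → neither.

neither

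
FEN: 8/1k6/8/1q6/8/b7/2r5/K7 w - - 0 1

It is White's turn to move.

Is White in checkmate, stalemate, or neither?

stalemate

White to move; white king on a1.
In check: no.
King squares — b1: attacked by Qb5; a2: attacked by Rc2; b2: attacked by Rc2.
Legal moves for White: none.
Not in check and no legal moves → stalemate.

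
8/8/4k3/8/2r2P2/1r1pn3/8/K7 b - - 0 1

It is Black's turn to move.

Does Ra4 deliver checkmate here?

yes

After Ra4: white king on a1; in check: yes, from the black rook on a4.
King squares — b1: attacked by Rb3; a2: attacked by Ra4; b2: attacked by Rb3.
White has no legal moves → checkmate.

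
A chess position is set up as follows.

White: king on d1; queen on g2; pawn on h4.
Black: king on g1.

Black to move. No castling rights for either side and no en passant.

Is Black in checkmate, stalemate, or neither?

neither

Black to move; black king on g1.
In check: yes, from the white queen on g2.
Legal moves for Black: Kxg2.
Black is in check but has 1 legal move → neither.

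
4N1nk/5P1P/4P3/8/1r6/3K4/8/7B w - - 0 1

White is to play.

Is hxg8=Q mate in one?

yes

After hxg8=Q: black king on h8; in check: yes, from the white queen on g8.
King squares — g7: attacked by Ne8; h7: attacked by Qg8; g8: attacked by Pf7.
Black has no legal moves → checkmate.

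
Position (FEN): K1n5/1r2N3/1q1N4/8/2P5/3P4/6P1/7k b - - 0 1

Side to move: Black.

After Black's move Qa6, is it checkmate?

After Qa6: white king on a8; in check: yes, from the black queen on a6.
King squares — a7: attacked by Qa6; b7: attacked by Qa6; b8: attacked by Rb7.
White has no legal moves → checkmate.

yes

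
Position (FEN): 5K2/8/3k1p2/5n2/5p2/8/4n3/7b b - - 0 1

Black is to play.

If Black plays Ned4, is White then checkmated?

After Ned4: white king on f8; in check: no.
White is not in check, so this cannot be checkmate.

no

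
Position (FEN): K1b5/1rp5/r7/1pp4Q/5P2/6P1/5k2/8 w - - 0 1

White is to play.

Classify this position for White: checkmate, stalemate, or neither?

checkmate

White to move; white king on a8.
In check: yes, from the black rook on a6.
King squares — a7: attacked by Ra6; b7: attacked by Bc8; b8: attacked by Rb7.
Legal moves for White: none.
In check with no legal moves → checkmate.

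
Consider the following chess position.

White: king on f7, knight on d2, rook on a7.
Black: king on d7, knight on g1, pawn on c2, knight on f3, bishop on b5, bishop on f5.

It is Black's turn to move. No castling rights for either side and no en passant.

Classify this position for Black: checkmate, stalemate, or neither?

Black to move; black king on d7.
In check: yes, from the white rook on a7.
Legal moves for Black: Kd8, Kc8, Kd6, Kc6.
Black is in check but has 4 legal moves → neither.

neither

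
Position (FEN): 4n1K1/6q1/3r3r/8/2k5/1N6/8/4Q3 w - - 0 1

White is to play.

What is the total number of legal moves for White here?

White to move; king on g8.
In check: yes, from the black queen on g7.
Legal moves: none.
Count: 0.

0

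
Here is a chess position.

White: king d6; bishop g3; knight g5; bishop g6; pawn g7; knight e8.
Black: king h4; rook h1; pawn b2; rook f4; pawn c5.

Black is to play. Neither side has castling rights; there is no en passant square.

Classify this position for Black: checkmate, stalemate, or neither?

Black to move; black king on h4.
In check: yes, from the white bishop on g3.
Legal moves for Black: Kxg5, Kg4, Kxg3.
Black is in check but has 3 legal moves → neither.

neither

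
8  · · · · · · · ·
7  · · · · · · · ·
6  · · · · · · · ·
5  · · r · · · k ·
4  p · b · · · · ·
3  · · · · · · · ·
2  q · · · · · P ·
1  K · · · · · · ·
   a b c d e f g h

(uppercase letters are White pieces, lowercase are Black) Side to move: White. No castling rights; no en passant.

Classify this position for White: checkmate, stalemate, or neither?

White to move; white king on a1.
In check: yes, from the black queen on a2.
King squares — b1: attacked by Qa2; a2: attacked by Bc4; b2: attacked by Qa2.
Legal moves for White: none.
In check with no legal moves → checkmate.

checkmate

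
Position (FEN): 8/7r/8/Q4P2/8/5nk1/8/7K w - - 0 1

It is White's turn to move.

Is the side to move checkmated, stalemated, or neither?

checkmate

White to move; white king on h1.
In check: yes, from the black rook on h7.
King squares — g1: attacked by Nf3; g2: attacked by Kg3; h2: attacked by Nf3.
Legal moves for White: none.
In check with no legal moves → checkmate.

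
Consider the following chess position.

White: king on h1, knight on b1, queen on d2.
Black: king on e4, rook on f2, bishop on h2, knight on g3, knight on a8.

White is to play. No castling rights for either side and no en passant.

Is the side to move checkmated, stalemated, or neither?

White to move; white king on h1.
In check: yes, from the black knight on g3.
King squares — g1: attacked by Bh2; g2: attacked by Rf2; h2: attacked by Rf2.
Legal moves for White: none.
In check with no legal moves → checkmate.

checkmate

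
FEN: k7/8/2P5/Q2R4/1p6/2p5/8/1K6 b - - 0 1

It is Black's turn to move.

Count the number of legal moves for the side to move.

Black to move; king on a8.
In check: yes, from the white queen on a5.
Legal moves: Kb8.
Count: 1.

1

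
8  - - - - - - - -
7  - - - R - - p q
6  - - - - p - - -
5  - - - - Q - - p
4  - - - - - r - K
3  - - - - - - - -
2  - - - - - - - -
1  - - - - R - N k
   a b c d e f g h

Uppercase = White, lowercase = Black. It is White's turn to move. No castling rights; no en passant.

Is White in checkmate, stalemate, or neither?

neither

White to move; white king on h4.
In check: yes, from the black rook on f4.
Legal moves for White: Kg5, Kh3, Kg3, Qxf4.
White is in check but has 4 legal moves → neither.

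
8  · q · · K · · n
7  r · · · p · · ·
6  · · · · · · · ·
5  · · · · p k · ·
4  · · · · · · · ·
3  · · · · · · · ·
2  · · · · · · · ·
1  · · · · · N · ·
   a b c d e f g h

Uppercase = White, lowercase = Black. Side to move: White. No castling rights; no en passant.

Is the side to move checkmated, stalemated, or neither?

checkmate

White to move; white king on e8.
In check: yes, from the black queen on b8.
King squares — d7: attacked by Ra7; e7: attacked by Ra7; f7: attacked by Nh8; d8: attacked by Qb8; f8: attacked by Qb8.
Legal moves for White: none.
In check with no legal moves → checkmate.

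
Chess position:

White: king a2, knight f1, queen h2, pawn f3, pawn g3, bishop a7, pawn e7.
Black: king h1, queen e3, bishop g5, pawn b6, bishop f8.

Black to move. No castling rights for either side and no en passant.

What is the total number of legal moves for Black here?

0

Black to move; king on h1.
In check: yes, from the white queen on h2.
Legal moves: none.
Count: 0.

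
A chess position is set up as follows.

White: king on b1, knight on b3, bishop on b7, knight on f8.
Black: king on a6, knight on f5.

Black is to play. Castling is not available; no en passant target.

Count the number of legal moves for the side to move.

Black to move; king on a6.
In check: yes, from the white bishop on b7.
Legal moves: Kxb7, Ka7, Kb6, Kb5.
Count: 4.

4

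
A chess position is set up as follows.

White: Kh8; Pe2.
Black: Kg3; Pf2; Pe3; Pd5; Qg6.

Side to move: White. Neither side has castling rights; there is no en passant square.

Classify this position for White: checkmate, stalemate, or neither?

White to move; white king on h8.
In check: no.
King squares — g7: attacked by Qg6; h7: attacked by Qg6; g8: attacked by Qg6.
Legal moves for White: none.
Not in check and no legal moves → stalemate.

stalemate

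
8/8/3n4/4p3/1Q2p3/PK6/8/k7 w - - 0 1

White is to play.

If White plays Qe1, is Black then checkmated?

After Qe1: black king on a1; in check: yes, from the white queen on e1.
King squares — b1: attacked by Qe1; a2: attacked by Kb3; b2: attacked by Kb3.
Black has no legal moves → checkmate.

yes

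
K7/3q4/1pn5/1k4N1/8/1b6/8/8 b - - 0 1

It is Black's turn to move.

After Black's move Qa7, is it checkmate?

After Qa7: white king on a8; in check: yes, from the black queen on a7.
King squares — a7: attacked by Nc6; b7: attacked by Qa7; b8: attacked by Nc6.
White has no legal moves → checkmate.

yes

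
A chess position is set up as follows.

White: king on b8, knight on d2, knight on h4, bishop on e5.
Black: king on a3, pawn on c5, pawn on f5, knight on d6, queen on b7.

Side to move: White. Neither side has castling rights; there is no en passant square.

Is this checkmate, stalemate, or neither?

White to move; white king on b8.
In check: yes, from the black queen on b7.
King squares — a7: attacked by Qb7; b7: attacked by Nd6; c7: attacked by Qb7; a8: attacked by Qb7; c8: attacked by Nd6.
Legal moves for White: none.
In check with no legal moves → checkmate.

checkmate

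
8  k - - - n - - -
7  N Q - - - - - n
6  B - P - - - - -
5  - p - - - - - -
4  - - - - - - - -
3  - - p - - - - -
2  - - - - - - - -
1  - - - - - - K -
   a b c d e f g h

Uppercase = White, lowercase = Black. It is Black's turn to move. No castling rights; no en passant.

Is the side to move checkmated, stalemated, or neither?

checkmate

Black to move; black king on a8.
In check: yes, from the white queen on b7.
King squares — a7: attacked by Qb7; b7: attacked by Ba6; b8: attacked by Qb7.
Legal moves for Black: none.
In check with no legal moves → checkmate.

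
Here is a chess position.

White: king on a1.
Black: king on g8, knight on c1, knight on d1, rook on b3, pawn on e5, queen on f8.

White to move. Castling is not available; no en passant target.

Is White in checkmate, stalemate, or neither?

stalemate

White to move; white king on a1.
In check: no.
King squares — b1: attacked by Rb3; a2: attacked by Nc1; b2: attacked by Nd1.
Legal moves for White: none.
Not in check and no legal moves → stalemate.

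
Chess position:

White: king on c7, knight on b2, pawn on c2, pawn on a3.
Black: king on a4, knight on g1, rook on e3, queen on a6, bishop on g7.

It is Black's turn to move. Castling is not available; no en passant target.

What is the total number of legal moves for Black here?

4

Black to move; king on a4.
In check: yes, from the white knight on b2.
Legal moves: Kb5, Ka5, Kxa3, Bxb2.
Count: 4.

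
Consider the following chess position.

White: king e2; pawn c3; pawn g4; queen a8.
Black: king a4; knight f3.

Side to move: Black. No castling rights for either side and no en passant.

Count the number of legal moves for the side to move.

2

Black to move; king on a4.
In check: yes, from the white queen on a8.
Legal moves: Kb5, Kb3.
Count: 2.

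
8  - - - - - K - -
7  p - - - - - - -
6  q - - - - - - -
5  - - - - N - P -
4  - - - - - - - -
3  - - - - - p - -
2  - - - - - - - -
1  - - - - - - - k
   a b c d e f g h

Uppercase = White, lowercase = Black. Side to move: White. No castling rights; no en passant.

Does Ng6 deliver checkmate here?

no

After Ng6: black king on h1; in check: no.
Black is not in check, so this cannot be checkmate.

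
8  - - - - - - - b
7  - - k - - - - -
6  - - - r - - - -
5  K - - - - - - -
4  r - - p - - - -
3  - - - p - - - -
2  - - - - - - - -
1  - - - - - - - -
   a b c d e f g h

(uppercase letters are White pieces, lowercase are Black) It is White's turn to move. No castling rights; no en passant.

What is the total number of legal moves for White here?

2

White to move; king on a5.
In check: yes, from the black rook on a4.
Legal moves: Kb5, Kxa4.
Count: 2.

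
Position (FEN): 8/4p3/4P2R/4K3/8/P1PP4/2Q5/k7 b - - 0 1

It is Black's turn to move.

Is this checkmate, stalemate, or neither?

Black to move; black king on a1.
In check: no.
King squares — b1: attacked by Qc2; a2: attacked by Qc2; b2: attacked by Qc2.
Legal moves for Black: none.
Not in check and no legal moves → stalemate.

stalemate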